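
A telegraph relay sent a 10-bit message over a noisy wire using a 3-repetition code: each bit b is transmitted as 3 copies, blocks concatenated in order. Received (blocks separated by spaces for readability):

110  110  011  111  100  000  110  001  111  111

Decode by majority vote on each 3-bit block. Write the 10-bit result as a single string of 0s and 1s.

Block 1 (110): 2 ones → 1
Block 2 (110): 2 ones → 1
Block 3 (011): 2 ones → 1
Block 4 (111): 3 ones → 1
Block 5 (100): 1 one → 0
Block 6 (000): 0 ones → 0
Block 7 (110): 2 ones → 1
Block 8 (001): 1 one → 0
Block 9 (111): 3 ones → 1
Block 10 (111): 3 ones → 1

1111001011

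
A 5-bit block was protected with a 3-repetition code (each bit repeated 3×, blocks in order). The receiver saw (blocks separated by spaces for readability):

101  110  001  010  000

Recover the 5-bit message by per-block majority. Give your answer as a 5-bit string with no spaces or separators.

Block 1 (101): 2 ones → 1
Block 2 (110): 2 ones → 1
Block 3 (001): 1 one → 0
Block 4 (010): 1 one → 0
Block 5 (000): 0 ones → 0

11000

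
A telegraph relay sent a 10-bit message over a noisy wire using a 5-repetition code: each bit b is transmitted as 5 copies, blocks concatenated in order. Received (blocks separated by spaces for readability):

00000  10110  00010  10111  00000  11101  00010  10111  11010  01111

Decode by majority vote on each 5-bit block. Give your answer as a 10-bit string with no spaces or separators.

Block 1 (00000): 0 ones → 0
Block 2 (10110): 3 ones → 1
Block 3 (00010): 1 one → 0
Block 4 (10111): 4 ones → 1
Block 5 (00000): 0 ones → 0
Block 6 (11101): 4 ones → 1
Block 7 (00010): 1 one → 0
Block 8 (10111): 4 ones → 1
Block 9 (11010): 3 ones → 1
Block 10 (01111): 4 ones → 1

0101010111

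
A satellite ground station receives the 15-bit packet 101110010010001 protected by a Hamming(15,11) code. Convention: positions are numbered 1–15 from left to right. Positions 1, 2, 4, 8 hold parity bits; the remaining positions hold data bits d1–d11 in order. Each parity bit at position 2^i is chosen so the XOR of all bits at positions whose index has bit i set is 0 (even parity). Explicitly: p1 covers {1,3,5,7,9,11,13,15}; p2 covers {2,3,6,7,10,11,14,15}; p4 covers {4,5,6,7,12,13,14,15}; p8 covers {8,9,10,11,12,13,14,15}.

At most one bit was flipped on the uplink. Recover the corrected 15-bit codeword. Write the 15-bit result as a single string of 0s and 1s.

s1 (pos 1,3,5,7,9,11,13,15): 1⊕1⊕1⊕0⊕0⊕1⊕0⊕1 = 1
s2 (pos 2,3,6,7,10,11,14,15): 0⊕1⊕0⊕0⊕0⊕1⊕0⊕1 = 1
s4 (pos 4,5,6,7,12,13,14,15): 1⊕1⊕0⊕0⊕0⊕0⊕0⊕1 = 1
s8 (pos 8,9,10,11,12,13,14,15): 1⊕0⊕0⊕1⊕0⊕0⊕0⊕1 = 1
Syndrome s8…s1 = 1111 → error at position 15.
Flip position 15: 101110010010001 → 101110010010000

101110010010000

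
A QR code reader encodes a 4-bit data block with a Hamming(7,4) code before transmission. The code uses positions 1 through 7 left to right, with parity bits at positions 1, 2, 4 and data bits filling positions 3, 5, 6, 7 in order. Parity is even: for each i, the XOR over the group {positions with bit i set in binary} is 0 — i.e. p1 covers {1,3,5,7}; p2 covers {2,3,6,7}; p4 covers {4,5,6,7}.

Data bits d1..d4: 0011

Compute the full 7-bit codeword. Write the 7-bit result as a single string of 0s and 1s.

Place data at non-parity positions: p1 p2 0 p4 0 1 1
p1 (pos 1,3,5,7): XOR of data positions = 0⊕0⊕1 = 1
p2 (pos 2,3,6,7): XOR of data positions = 0⊕1⊕1 = 0
p4 (pos 4,5,6,7): XOR of data positions = 0⊕1⊕1 = 0
Codeword: 1000011

1000011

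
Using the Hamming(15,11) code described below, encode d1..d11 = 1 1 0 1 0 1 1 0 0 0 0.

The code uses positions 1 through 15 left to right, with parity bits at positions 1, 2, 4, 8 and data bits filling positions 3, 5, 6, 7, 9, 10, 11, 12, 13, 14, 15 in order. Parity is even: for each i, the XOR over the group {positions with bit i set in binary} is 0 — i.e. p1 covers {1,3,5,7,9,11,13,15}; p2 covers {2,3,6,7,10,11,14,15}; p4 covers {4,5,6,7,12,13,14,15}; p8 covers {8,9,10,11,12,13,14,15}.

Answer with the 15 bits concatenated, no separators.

001010100110000

Place data at non-parity positions: p1 p2 1 p4 1 0 1 p8 0 1 1 0 0 0 0
p1 (pos 1,3,5,7,9,11,13,15): XOR of data positions = 1⊕1⊕1⊕0⊕1⊕0⊕0 = 0
p2 (pos 2,3,6,7,10,11,14,15): XOR of data positions = 1⊕0⊕1⊕1⊕1⊕0⊕0 = 0
p4 (pos 4,5,6,7,12,13,14,15): XOR of data positions = 1⊕0⊕1⊕0⊕0⊕0⊕0 = 0
p8 (pos 8,9,10,11,12,13,14,15): XOR of data positions = 0⊕1⊕1⊕0⊕0⊕0⊕0 = 0
Codeword: 001010100110000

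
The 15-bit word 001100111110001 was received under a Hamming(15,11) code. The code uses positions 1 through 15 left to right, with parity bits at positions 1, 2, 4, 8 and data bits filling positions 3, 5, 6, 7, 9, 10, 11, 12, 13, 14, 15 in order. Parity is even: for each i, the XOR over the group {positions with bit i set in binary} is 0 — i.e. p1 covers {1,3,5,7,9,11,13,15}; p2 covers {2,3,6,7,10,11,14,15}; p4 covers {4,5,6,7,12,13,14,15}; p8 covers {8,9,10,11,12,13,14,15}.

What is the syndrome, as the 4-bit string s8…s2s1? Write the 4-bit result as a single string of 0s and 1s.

1111

s1 (pos 1,3,5,7,9,11,13,15): 0⊕1⊕0⊕1⊕1⊕1⊕0⊕1 = 1
s2 (pos 2,3,6,7,10,11,14,15): 0⊕1⊕0⊕1⊕1⊕1⊕0⊕1 = 1
s4 (pos 4,5,6,7,12,13,14,15): 1⊕0⊕0⊕1⊕0⊕0⊕0⊕1 = 1
s8 (pos 8,9,10,11,12,13,14,15): 1⊕1⊕1⊕1⊕0⊕0⊕0⊕1 = 1
Syndrome s8…s1 = 1111 → error at position 15.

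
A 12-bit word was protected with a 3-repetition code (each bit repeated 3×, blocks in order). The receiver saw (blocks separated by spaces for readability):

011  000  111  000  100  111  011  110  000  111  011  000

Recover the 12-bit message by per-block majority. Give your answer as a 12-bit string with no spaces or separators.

Block 1 (011): 2 ones → 1
Block 2 (000): 0 ones → 0
Block 3 (111): 3 ones → 1
Block 4 (000): 0 ones → 0
Block 5 (100): 1 one → 0
Block 6 (111): 3 ones → 1
Block 7 (011): 2 ones → 1
Block 8 (110): 2 ones → 1
Block 9 (000): 0 ones → 0
Block 10 (111): 3 ones → 1
Block 11 (011): 2 ones → 1
Block 12 (000): 0 ones → 0

101001110110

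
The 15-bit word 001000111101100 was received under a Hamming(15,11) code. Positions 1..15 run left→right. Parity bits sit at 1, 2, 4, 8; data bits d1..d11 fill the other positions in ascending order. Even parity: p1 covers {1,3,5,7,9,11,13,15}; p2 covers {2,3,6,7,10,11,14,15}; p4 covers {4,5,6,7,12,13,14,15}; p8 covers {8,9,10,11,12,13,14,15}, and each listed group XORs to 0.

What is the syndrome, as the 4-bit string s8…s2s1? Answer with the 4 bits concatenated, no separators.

1110

s1 (pos 1,3,5,7,9,11,13,15): 0⊕1⊕0⊕1⊕1⊕0⊕1⊕0 = 0
s2 (pos 2,3,6,7,10,11,14,15): 0⊕1⊕0⊕1⊕1⊕0⊕0⊕0 = 1
s4 (pos 4,5,6,7,12,13,14,15): 0⊕0⊕0⊕1⊕1⊕1⊕0⊕0 = 1
s8 (pos 8,9,10,11,12,13,14,15): 1⊕1⊕1⊕0⊕1⊕1⊕0⊕0 = 1
Syndrome s8…s1 = 1110 → error at position 14.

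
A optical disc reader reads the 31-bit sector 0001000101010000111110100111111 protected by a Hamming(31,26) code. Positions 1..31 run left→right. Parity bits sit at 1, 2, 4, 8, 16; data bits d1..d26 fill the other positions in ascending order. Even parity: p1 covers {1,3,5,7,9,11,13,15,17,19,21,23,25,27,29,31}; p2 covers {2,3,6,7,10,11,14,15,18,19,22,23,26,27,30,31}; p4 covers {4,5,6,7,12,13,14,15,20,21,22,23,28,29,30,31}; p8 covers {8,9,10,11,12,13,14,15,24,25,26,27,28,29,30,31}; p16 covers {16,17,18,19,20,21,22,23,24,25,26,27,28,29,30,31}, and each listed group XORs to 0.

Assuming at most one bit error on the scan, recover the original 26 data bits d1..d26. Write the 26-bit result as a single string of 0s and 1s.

00000101100111110100111111

s1 (pos 1,3,5,7,9,11,13,15,17,19,21,23,25,27,29,31): 0⊕0⊕0⊕0⊕0⊕0⊕0⊕0⊕1⊕1⊕1⊕1⊕0⊕1⊕1⊕1 = 1
s2 (pos 2,3,6,7,10,11,14,15,18,19,22,23,26,27,30,31): 0⊕0⊕0⊕0⊕1⊕0⊕0⊕0⊕1⊕1⊕0⊕1⊕1⊕1⊕1⊕1 = 0
s4 (pos 4,5,6,7,12,13,14,15,20,21,22,23,28,29,30,31): 1⊕0⊕0⊕0⊕1⊕0⊕0⊕0⊕1⊕1⊕0⊕1⊕1⊕1⊕1⊕1 = 1
s8 (pos 8,9,10,11,12,13,14,15,24,25,26,27,28,29,30,31): 1⊕0⊕1⊕0⊕1⊕0⊕0⊕0⊕0⊕0⊕1⊕1⊕1⊕1⊕1⊕1 = 1
s16 (pos 16,17,18,19,20,21,22,23,24,25,26,27,28,29,30,31): 0⊕1⊕1⊕1⊕1⊕1⊕0⊕1⊕0⊕0⊕1⊕1⊕1⊕1⊕1⊕1 = 0
Syndrome s16…s1 = 01101 → error at position 13.
Flip position 13: 0001000101010000111110100111111 → 0001000101011000111110100111111
Read data bits from positions 3,5,6,7,9,10,11,12,13,14,15,17,18,19,20,21,22,23,24,25,26,27,28,29,30,31: 00000101100111110100111111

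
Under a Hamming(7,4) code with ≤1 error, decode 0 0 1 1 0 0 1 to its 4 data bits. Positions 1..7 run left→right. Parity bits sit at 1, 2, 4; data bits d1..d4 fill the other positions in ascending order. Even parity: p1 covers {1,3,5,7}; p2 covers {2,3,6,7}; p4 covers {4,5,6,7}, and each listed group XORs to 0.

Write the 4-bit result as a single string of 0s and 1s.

s1 (pos 1,3,5,7): 0⊕1⊕0⊕1 = 0
s2 (pos 2,3,6,7): 0⊕1⊕0⊕1 = 0
s4 (pos 4,5,6,7): 1⊕0⊕0⊕1 = 0
Syndrome s4…s1 = 000 → no error.
Read data bits from positions 3,5,6,7: 1001

1001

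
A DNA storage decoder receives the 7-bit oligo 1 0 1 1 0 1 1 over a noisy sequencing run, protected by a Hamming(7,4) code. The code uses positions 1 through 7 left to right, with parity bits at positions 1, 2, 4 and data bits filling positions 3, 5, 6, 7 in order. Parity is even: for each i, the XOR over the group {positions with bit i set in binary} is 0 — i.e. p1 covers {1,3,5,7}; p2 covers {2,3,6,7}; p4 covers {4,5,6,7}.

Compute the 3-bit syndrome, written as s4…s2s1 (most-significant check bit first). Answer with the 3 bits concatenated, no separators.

111

s1 (pos 1,3,5,7): 1⊕1⊕0⊕1 = 1
s2 (pos 2,3,6,7): 0⊕1⊕1⊕1 = 1
s4 (pos 4,5,6,7): 1⊕0⊕1⊕1 = 1
Syndrome s4…s1 = 111 → error at position 7.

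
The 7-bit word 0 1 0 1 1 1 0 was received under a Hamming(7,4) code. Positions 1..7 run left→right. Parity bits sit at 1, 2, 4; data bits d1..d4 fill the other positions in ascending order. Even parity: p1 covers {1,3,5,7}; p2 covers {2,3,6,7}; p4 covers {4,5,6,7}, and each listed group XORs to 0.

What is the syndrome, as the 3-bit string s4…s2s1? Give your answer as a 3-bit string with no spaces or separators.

s1 (pos 1,3,5,7): 0⊕0⊕1⊕0 = 1
s2 (pos 2,3,6,7): 1⊕0⊕1⊕0 = 0
s4 (pos 4,5,6,7): 1⊕1⊕1⊕0 = 1
Syndrome s4…s1 = 101 → error at position 5.

101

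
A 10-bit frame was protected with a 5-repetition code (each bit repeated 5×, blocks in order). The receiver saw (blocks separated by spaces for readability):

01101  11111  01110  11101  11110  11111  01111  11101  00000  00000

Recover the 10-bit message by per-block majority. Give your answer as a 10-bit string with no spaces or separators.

Block 1 (01101): 3 ones → 1
Block 2 (11111): 5 ones → 1
Block 3 (01110): 3 ones → 1
Block 4 (11101): 4 ones → 1
Block 5 (11110): 4 ones → 1
Block 6 (11111): 5 ones → 1
Block 7 (01111): 4 ones → 1
Block 8 (11101): 4 ones → 1
Block 9 (00000): 0 ones → 0
Block 10 (00000): 0 ones → 0

1111111100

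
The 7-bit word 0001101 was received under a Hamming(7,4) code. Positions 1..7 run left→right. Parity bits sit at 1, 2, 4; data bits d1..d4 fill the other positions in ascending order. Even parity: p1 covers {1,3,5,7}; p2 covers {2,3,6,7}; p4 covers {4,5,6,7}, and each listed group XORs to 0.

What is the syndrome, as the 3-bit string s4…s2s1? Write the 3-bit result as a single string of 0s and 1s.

110

s1 (pos 1,3,5,7): 0⊕0⊕1⊕1 = 0
s2 (pos 2,3,6,7): 0⊕0⊕0⊕1 = 1
s4 (pos 4,5,6,7): 1⊕1⊕0⊕1 = 1
Syndrome s4…s1 = 110 → error at position 6.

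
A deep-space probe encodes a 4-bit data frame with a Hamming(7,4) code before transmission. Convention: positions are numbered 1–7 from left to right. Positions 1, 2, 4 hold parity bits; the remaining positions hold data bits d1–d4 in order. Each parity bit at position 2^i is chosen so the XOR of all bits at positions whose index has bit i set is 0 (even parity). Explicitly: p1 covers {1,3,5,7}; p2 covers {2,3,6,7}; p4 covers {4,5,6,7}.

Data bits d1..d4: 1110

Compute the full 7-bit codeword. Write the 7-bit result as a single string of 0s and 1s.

Place data at non-parity positions: p1 p2 1 p4 1 1 0
p1 (pos 1,3,5,7): XOR of data positions = 1⊕1⊕0 = 0
p2 (pos 2,3,6,7): XOR of data positions = 1⊕1⊕0 = 0
p4 (pos 4,5,6,7): XOR of data positions = 1⊕1⊕0 = 0
Codeword: 0010110

0010110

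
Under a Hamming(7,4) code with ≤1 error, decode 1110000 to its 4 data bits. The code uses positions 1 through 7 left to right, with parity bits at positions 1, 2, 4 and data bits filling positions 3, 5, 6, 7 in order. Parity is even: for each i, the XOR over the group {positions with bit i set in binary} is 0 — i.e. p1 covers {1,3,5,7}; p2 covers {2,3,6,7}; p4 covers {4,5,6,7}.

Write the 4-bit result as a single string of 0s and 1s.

1000

s1 (pos 1,3,5,7): 1⊕1⊕0⊕0 = 0
s2 (pos 2,3,6,7): 1⊕1⊕0⊕0 = 0
s4 (pos 4,5,6,7): 0⊕0⊕0⊕0 = 0
Syndrome s4…s1 = 000 → no error.
Read data bits from positions 3,5,6,7: 1000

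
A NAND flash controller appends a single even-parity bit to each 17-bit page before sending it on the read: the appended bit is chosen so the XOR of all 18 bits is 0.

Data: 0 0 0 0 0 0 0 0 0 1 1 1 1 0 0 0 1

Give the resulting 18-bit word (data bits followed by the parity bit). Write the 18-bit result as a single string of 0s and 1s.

000000000111100011

XOR of the 17 data bits: 0⊕0⊕0⊕0⊕0⊕0⊕0⊕0⊕0⊕1⊕1⊕1⊕1⊕0⊕0⊕0⊕1 = 1
Parity bit = 1 (so all 18 bits XOR to 0).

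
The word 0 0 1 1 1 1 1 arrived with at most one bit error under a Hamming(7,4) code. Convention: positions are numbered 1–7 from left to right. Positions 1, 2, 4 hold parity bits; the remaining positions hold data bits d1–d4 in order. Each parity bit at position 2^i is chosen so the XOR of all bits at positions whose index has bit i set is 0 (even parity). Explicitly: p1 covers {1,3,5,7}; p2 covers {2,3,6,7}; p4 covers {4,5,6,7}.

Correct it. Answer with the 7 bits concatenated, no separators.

0001111

s1 (pos 1,3,5,7): 0⊕1⊕1⊕1 = 1
s2 (pos 2,3,6,7): 0⊕1⊕1⊕1 = 1
s4 (pos 4,5,6,7): 1⊕1⊕1⊕1 = 0
Syndrome s4…s1 = 011 → error at position 3.
Flip position 3: 0011111 → 0001111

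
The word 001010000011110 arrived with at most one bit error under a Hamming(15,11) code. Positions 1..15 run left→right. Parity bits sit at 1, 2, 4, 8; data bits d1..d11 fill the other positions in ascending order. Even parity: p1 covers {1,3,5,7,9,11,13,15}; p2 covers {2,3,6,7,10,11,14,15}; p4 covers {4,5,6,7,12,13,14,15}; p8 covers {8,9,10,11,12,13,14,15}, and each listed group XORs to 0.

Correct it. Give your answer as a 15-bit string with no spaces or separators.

011010000011110

s1 (pos 1,3,5,7,9,11,13,15): 0⊕1⊕1⊕0⊕0⊕1⊕1⊕0 = 0
s2 (pos 2,3,6,7,10,11,14,15): 0⊕1⊕0⊕0⊕0⊕1⊕1⊕0 = 1
s4 (pos 4,5,6,7,12,13,14,15): 0⊕1⊕0⊕0⊕1⊕1⊕1⊕0 = 0
s8 (pos 8,9,10,11,12,13,14,15): 0⊕0⊕0⊕1⊕1⊕1⊕1⊕0 = 0
Syndrome s8…s1 = 0010 → error at position 2.
Flip position 2: 001010000011110 → 011010000011110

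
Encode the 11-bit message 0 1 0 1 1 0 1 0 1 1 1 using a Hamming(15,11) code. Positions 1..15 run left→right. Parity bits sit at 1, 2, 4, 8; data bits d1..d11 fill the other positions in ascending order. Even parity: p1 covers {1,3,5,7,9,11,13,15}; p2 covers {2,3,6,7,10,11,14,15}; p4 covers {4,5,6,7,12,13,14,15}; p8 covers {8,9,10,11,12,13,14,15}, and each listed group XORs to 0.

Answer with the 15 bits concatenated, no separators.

000110111010111

Place data at non-parity positions: p1 p2 0 p4 1 0 1 p8 1 0 1 0 1 1 1
p1 (pos 1,3,5,7,9,11,13,15): XOR of data positions = 0⊕1⊕1⊕1⊕1⊕1⊕1 = 0
p2 (pos 2,3,6,7,10,11,14,15): XOR of data positions = 0⊕0⊕1⊕0⊕1⊕1⊕1 = 0
p4 (pos 4,5,6,7,12,13,14,15): XOR of data positions = 1⊕0⊕1⊕0⊕1⊕1⊕1 = 1
p8 (pos 8,9,10,11,12,13,14,15): XOR of data positions = 1⊕0⊕1⊕0⊕1⊕1⊕1 = 1
Codeword: 000110111010111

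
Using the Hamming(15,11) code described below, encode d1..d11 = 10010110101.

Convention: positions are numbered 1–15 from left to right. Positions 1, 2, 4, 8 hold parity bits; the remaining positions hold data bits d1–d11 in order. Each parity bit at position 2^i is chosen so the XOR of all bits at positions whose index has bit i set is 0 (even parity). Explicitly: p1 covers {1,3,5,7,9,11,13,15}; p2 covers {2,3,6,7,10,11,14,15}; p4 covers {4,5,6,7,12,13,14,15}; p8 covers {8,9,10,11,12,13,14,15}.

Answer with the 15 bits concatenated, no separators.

111100100110101

Place data at non-parity positions: p1 p2 1 p4 0 0 1 p8 0 1 1 0 1 0 1
p1 (pos 1,3,5,7,9,11,13,15): XOR of data positions = 1⊕0⊕1⊕0⊕1⊕1⊕1 = 1
p2 (pos 2,3,6,7,10,11,14,15): XOR of data positions = 1⊕0⊕1⊕1⊕1⊕0⊕1 = 1
p4 (pos 4,5,6,7,12,13,14,15): XOR of data positions = 0⊕0⊕1⊕0⊕1⊕0⊕1 = 1
p8 (pos 8,9,10,11,12,13,14,15): XOR of data positions = 0⊕1⊕1⊕0⊕1⊕0⊕1 = 0
Codeword: 111100100110101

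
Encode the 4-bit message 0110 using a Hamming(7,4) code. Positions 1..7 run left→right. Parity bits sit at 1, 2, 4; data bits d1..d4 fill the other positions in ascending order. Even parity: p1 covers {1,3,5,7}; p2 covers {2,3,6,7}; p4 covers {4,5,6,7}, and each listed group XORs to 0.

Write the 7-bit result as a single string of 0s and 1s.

1100110

Place data at non-parity positions: p1 p2 0 p4 1 1 0
p1 (pos 1,3,5,7): XOR of data positions = 0⊕1⊕0 = 1
p2 (pos 2,3,6,7): XOR of data positions = 0⊕1⊕0 = 1
p4 (pos 4,5,6,7): XOR of data positions = 1⊕1⊕0 = 0
Codeword: 1100110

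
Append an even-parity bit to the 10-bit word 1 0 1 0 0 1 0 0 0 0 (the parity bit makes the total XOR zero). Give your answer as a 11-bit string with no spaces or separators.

10100100001

XOR of the 10 data bits: 1⊕0⊕1⊕0⊕0⊕1⊕0⊕0⊕0⊕0 = 1
Parity bit = 1 (so all 11 bits XOR to 0).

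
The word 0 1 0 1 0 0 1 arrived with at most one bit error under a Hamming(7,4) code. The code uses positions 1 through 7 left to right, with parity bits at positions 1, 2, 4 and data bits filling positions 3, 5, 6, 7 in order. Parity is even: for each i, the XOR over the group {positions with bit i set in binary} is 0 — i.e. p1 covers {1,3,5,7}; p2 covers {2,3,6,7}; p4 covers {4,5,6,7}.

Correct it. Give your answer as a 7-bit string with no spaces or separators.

s1 (pos 1,3,5,7): 0⊕0⊕0⊕1 = 1
s2 (pos 2,3,6,7): 1⊕0⊕0⊕1 = 0
s4 (pos 4,5,6,7): 1⊕0⊕0⊕1 = 0
Syndrome s4…s1 = 001 → error at position 1.
Flip position 1: 0101001 → 1101001

1101001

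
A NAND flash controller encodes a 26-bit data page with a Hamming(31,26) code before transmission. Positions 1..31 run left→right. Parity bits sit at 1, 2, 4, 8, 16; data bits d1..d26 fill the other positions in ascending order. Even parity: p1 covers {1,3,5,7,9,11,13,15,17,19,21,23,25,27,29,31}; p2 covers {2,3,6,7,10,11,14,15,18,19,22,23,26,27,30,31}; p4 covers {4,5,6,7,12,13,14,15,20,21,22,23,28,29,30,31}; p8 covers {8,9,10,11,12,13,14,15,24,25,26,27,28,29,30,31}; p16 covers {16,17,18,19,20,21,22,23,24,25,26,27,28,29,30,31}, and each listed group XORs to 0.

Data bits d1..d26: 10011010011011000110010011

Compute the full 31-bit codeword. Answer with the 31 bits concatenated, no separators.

Place data at non-parity positions: p1 p2 1 p4 0 0 1 p8 1 0 1 0 0 1 1 p16 0 1 1 0 0 0 1 1 0 0 1 0 0 1 1
p1 (pos 1,3,5,7,9,11,13,15,17,19,21,23,25,27,29,31): XOR of data positions = 1⊕0⊕1⊕1⊕1⊕0⊕1⊕0⊕1⊕0⊕1⊕0⊕1⊕0⊕1 = 1
p2 (pos 2,3,6,7,10,11,14,15,18,19,22,23,26,27,30,31): XOR of data positions = 1⊕0⊕1⊕0⊕1⊕1⊕1⊕1⊕1⊕0⊕1⊕0⊕1⊕1⊕1 = 1
p4 (pos 4,5,6,7,12,13,14,15,20,21,22,23,28,29,30,31): XOR of data positions = 0⊕0⊕1⊕0⊕0⊕1⊕1⊕0⊕0⊕0⊕1⊕0⊕0⊕1⊕1 = 0
p8 (pos 8,9,10,11,12,13,14,15,24,25,26,27,28,29,30,31): XOR of data positions = 1⊕0⊕1⊕0⊕0⊕1⊕1⊕1⊕0⊕0⊕1⊕0⊕0⊕1⊕1 = 0
p16 (pos 16,17,18,19,20,21,22,23,24,25,26,27,28,29,30,31): XOR of data positions = 0⊕1⊕1⊕0⊕0⊕0⊕1⊕1⊕0⊕0⊕1⊕0⊕0⊕1⊕1 = 1
Codeword: 1110001010100111011000110010011

1110001010100111011000110010011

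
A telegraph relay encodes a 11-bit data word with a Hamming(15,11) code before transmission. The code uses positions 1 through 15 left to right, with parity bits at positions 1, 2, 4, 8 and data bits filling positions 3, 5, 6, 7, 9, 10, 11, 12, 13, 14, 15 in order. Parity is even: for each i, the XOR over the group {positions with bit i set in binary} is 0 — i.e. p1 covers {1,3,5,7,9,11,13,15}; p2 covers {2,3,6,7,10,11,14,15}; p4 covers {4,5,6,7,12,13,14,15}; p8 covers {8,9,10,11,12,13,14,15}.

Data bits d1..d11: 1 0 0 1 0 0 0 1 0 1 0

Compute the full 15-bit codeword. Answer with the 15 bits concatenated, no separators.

Place data at non-parity positions: p1 p2 1 p4 0 0 1 p8 0 0 0 1 0 1 0
p1 (pos 1,3,5,7,9,11,13,15): XOR of data positions = 1⊕0⊕1⊕0⊕0⊕0⊕0 = 0
p2 (pos 2,3,6,7,10,11,14,15): XOR of data positions = 1⊕0⊕1⊕0⊕0⊕1⊕0 = 1
p4 (pos 4,5,6,7,12,13,14,15): XOR of data positions = 0⊕0⊕1⊕1⊕0⊕1⊕0 = 1
p8 (pos 8,9,10,11,12,13,14,15): XOR of data positions = 0⊕0⊕0⊕1⊕0⊕1⊕0 = 0
Codeword: 011100100001010

011100100001010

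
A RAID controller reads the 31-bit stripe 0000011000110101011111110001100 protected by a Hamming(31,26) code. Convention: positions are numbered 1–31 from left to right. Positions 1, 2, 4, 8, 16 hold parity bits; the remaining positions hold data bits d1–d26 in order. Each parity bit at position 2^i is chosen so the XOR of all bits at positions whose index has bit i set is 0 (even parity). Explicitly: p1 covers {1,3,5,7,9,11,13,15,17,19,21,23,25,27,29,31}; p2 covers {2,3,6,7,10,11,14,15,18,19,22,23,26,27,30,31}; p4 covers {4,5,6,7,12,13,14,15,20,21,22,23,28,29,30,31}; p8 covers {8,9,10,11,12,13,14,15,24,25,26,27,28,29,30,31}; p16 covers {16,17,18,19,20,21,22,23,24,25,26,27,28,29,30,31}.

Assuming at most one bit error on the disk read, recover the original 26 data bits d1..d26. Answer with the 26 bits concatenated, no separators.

00110011010011111110001100

s1 (pos 1,3,5,7,9,11,13,15,17,19,21,23,25,27,29,31): 0⊕0⊕0⊕1⊕0⊕1⊕0⊕0⊕0⊕1⊕1⊕1⊕0⊕0⊕1⊕0 = 0
s2 (pos 2,3,6,7,10,11,14,15,18,19,22,23,26,27,30,31): 0⊕0⊕1⊕1⊕0⊕1⊕1⊕0⊕1⊕1⊕1⊕1⊕0⊕0⊕0⊕0 = 0
s4 (pos 4,5,6,7,12,13,14,15,20,21,22,23,28,29,30,31): 0⊕0⊕1⊕1⊕1⊕0⊕1⊕0⊕1⊕1⊕1⊕1⊕1⊕1⊕0⊕0 = 0
s8 (pos 8,9,10,11,12,13,14,15,24,25,26,27,28,29,30,31): 0⊕0⊕0⊕1⊕1⊕0⊕1⊕0⊕1⊕0⊕0⊕0⊕1⊕1⊕0⊕0 = 0
s16 (pos 16,17,18,19,20,21,22,23,24,25,26,27,28,29,30,31): 1⊕0⊕1⊕1⊕1⊕1⊕1⊕1⊕1⊕0⊕0⊕0⊕1⊕1⊕0⊕0 = 0
Syndrome s16…s1 = 00000 → no error.
Read data bits from positions 3,5,6,7,9,10,11,12,13,14,15,17,18,19,20,21,22,23,24,25,26,27,28,29,30,31: 00110011010011111110001100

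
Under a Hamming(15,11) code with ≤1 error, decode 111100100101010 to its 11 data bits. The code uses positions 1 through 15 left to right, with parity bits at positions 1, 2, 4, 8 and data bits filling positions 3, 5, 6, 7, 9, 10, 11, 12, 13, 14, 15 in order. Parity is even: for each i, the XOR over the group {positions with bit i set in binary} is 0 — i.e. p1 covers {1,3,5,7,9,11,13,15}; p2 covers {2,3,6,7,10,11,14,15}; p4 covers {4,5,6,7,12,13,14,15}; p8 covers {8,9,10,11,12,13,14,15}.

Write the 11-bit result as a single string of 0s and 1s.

s1 (pos 1,3,5,7,9,11,13,15): 1⊕1⊕0⊕1⊕0⊕0⊕0⊕0 = 1
s2 (pos 2,3,6,7,10,11,14,15): 1⊕1⊕0⊕1⊕1⊕0⊕1⊕0 = 1
s4 (pos 4,5,6,7,12,13,14,15): 1⊕0⊕0⊕1⊕1⊕0⊕1⊕0 = 0
s8 (pos 8,9,10,11,12,13,14,15): 0⊕0⊕1⊕0⊕1⊕0⊕1⊕0 = 1
Syndrome s8…s1 = 1011 → error at position 11.
Flip position 11: 111100100101010 → 111100100111010
Read data bits from positions 3,5,6,7,9,10,11,12,13,14,15: 10010111010

10010111010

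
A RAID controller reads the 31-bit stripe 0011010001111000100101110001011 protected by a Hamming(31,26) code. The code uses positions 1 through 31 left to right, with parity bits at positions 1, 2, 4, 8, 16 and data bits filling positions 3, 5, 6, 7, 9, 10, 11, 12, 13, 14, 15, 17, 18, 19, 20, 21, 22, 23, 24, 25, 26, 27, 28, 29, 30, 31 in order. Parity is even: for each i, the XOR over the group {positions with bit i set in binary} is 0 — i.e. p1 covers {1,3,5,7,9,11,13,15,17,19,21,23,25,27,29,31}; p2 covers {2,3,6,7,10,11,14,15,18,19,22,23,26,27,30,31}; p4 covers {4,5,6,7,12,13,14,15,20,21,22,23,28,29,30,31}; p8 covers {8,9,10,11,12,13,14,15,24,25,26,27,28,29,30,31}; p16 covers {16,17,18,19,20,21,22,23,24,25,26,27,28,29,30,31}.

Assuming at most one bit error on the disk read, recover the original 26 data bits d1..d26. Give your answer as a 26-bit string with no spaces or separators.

s1 (pos 1,3,5,7,9,11,13,15,17,19,21,23,25,27,29,31): 0⊕1⊕0⊕0⊕0⊕1⊕1⊕0⊕1⊕0⊕0⊕1⊕0⊕0⊕0⊕1 = 0
s2 (pos 2,3,6,7,10,11,14,15,18,19,22,23,26,27,30,31): 0⊕1⊕1⊕0⊕1⊕1⊕0⊕0⊕0⊕0⊕1⊕1⊕0⊕0⊕1⊕1 = 0
s4 (pos 4,5,6,7,12,13,14,15,20,21,22,23,28,29,30,31): 1⊕0⊕1⊕0⊕1⊕1⊕0⊕0⊕1⊕0⊕1⊕1⊕1⊕0⊕1⊕1 = 0
s8 (pos 8,9,10,11,12,13,14,15,24,25,26,27,28,29,30,31): 0⊕0⊕1⊕1⊕1⊕1⊕0⊕0⊕1⊕0⊕0⊕0⊕1⊕0⊕1⊕1 = 0
s16 (pos 16,17,18,19,20,21,22,23,24,25,26,27,28,29,30,31): 0⊕1⊕0⊕0⊕1⊕0⊕1⊕1⊕1⊕0⊕0⊕0⊕1⊕0⊕1⊕1 = 0
Syndrome s16…s1 = 00000 → no error.
Read data bits from positions 3,5,6,7,9,10,11,12,13,14,15,17,18,19,20,21,22,23,24,25,26,27,28,29,30,31: 10100111100100101110001011

10100111100100101110001011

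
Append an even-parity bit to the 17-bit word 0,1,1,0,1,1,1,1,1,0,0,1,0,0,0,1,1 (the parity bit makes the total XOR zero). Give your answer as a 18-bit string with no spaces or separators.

XOR of the 17 data bits: 0⊕1⊕1⊕0⊕1⊕1⊕1⊕1⊕1⊕0⊕0⊕1⊕0⊕0⊕0⊕1⊕1 = 0
Parity bit = 0 (so all 18 bits XOR to 0).

011011111001000110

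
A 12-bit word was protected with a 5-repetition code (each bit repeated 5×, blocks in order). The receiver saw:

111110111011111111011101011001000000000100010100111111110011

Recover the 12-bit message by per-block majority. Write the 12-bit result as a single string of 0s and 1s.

111111000111

Block 1 (11111): 5 ones → 1
Block 2 (01110): 3 ones → 1
Block 3 (11111): 5 ones → 1
Block 4 (11101): 4 ones → 1
Block 5 (11010): 3 ones → 1
Block 6 (11001): 3 ones → 1
Block 7 (00000): 0 ones → 0
Block 8 (00001): 1 one → 0
Block 9 (00010): 1 one → 0
Block 10 (10011): 3 ones → 1
Block 11 (11111): 5 ones → 1
Block 12 (10011): 3 ones → 1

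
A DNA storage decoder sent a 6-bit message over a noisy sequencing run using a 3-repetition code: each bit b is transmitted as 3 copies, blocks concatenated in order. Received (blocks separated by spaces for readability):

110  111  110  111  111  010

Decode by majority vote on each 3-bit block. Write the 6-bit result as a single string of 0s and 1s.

Block 1 (110): 2 ones → 1
Block 2 (111): 3 ones → 1
Block 3 (110): 2 ones → 1
Block 4 (111): 3 ones → 1
Block 5 (111): 3 ones → 1
Block 6 (010): 1 one → 0

111110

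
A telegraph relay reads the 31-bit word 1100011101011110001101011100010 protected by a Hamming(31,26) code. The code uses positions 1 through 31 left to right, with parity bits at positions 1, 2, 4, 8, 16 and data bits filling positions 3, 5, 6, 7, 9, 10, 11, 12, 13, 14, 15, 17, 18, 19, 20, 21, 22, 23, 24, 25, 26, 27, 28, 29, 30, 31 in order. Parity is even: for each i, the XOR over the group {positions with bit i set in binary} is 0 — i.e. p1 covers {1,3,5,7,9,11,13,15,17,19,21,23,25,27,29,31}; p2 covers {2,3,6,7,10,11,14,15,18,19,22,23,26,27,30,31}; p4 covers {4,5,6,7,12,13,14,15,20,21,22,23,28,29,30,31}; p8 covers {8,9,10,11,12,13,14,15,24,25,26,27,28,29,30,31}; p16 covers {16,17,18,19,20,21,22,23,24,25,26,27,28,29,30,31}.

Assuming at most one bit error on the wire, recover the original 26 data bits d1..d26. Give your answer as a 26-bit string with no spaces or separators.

s1 (pos 1,3,5,7,9,11,13,15,17,19,21,23,25,27,29,31): 1⊕0⊕0⊕1⊕0⊕0⊕1⊕1⊕0⊕1⊕0⊕0⊕1⊕0⊕0⊕0 = 0
s2 (pos 2,3,6,7,10,11,14,15,18,19,22,23,26,27,30,31): 1⊕0⊕1⊕1⊕1⊕0⊕1⊕1⊕0⊕1⊕1⊕0⊕1⊕0⊕1⊕0 = 0
s4 (pos 4,5,6,7,12,13,14,15,20,21,22,23,28,29,30,31): 0⊕0⊕1⊕1⊕1⊕1⊕1⊕1⊕1⊕0⊕1⊕0⊕0⊕0⊕1⊕0 = 1
s8 (pos 8,9,10,11,12,13,14,15,24,25,26,27,28,29,30,31): 1⊕0⊕1⊕0⊕1⊕1⊕1⊕1⊕1⊕1⊕1⊕0⊕0⊕0⊕1⊕0 = 0
s16 (pos 16,17,18,19,20,21,22,23,24,25,26,27,28,29,30,31): 0⊕0⊕0⊕1⊕1⊕0⊕1⊕0⊕1⊕1⊕1⊕0⊕0⊕0⊕1⊕0 = 1
Syndrome s16…s1 = 10100 → error at position 20.
Flip position 20: 1100011101011110001101011100010 → 1100011101011110001001011100010
Read data bits from positions 3,5,6,7,9,10,11,12,13,14,15,17,18,19,20,21,22,23,24,25,26,27,28,29,30,31: 00110101111001001011100010

00110101111001001011100010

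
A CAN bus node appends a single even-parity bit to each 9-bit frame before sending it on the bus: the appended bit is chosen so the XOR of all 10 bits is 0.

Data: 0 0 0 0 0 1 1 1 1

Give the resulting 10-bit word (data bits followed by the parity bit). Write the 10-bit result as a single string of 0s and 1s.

0000011110

XOR of the 9 data bits: 0⊕0⊕0⊕0⊕0⊕1⊕1⊕1⊕1 = 0
Parity bit = 0 (so all 10 bits XOR to 0).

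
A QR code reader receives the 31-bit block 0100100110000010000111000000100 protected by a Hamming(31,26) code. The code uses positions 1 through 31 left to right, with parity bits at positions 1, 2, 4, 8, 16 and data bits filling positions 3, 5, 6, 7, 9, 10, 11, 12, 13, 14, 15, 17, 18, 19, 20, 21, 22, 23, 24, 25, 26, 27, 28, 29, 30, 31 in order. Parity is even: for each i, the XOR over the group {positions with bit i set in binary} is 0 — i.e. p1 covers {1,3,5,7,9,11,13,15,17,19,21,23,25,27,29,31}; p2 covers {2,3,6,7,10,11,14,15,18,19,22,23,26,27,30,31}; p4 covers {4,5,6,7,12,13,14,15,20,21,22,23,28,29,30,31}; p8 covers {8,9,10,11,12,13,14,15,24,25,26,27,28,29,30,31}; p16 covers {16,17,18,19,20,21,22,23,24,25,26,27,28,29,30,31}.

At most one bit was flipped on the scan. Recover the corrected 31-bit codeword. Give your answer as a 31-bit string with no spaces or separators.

s1 (pos 1,3,5,7,9,11,13,15,17,19,21,23,25,27,29,31): 0⊕0⊕1⊕0⊕1⊕0⊕0⊕1⊕0⊕0⊕1⊕0⊕0⊕0⊕1⊕0 = 1
s2 (pos 2,3,6,7,10,11,14,15,18,19,22,23,26,27,30,31): 1⊕0⊕0⊕0⊕0⊕0⊕0⊕1⊕0⊕0⊕1⊕0⊕0⊕0⊕0⊕0 = 1
s4 (pos 4,5,6,7,12,13,14,15,20,21,22,23,28,29,30,31): 0⊕1⊕0⊕0⊕0⊕0⊕0⊕1⊕1⊕1⊕1⊕0⊕0⊕1⊕0⊕0 = 0
s8 (pos 8,9,10,11,12,13,14,15,24,25,26,27,28,29,30,31): 1⊕1⊕0⊕0⊕0⊕0⊕0⊕1⊕0⊕0⊕0⊕0⊕0⊕1⊕0⊕0 = 0
s16 (pos 16,17,18,19,20,21,22,23,24,25,26,27,28,29,30,31): 0⊕0⊕0⊕0⊕1⊕1⊕1⊕0⊕0⊕0⊕0⊕0⊕0⊕1⊕0⊕0 = 0
Syndrome s16…s1 = 00011 → error at position 3.
Flip position 3: 0100100110000010000111000000100 → 0110100110000010000111000000100

0110100110000010000111000000100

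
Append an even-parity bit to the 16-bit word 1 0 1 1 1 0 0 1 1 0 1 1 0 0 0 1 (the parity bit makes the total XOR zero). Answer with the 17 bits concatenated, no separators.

XOR of the 16 data bits: 1⊕0⊕1⊕1⊕1⊕0⊕0⊕1⊕1⊕0⊕1⊕1⊕0⊕0⊕0⊕1 = 1
Parity bit = 1 (so all 17 bits XOR to 0).

10111001101100011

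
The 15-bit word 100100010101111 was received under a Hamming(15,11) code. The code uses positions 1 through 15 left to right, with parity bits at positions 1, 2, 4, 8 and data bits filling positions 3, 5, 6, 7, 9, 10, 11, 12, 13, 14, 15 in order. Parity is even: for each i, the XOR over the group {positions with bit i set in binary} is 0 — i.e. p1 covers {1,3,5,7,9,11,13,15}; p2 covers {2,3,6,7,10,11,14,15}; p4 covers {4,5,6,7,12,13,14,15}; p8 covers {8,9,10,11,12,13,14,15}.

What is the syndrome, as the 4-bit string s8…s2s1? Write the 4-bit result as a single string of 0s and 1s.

0111

s1 (pos 1,3,5,7,9,11,13,15): 1⊕0⊕0⊕0⊕0⊕0⊕1⊕1 = 1
s2 (pos 2,3,6,7,10,11,14,15): 0⊕0⊕0⊕0⊕1⊕0⊕1⊕1 = 1
s4 (pos 4,5,6,7,12,13,14,15): 1⊕0⊕0⊕0⊕1⊕1⊕1⊕1 = 1
s8 (pos 8,9,10,11,12,13,14,15): 1⊕0⊕1⊕0⊕1⊕1⊕1⊕1 = 0
Syndrome s8…s1 = 0111 → error at position 7.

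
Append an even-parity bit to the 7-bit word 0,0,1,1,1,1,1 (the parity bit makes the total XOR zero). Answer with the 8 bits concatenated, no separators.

XOR of the 7 data bits: 0⊕0⊕1⊕1⊕1⊕1⊕1 = 1
Parity bit = 1 (so all 8 bits XOR to 0).

00111111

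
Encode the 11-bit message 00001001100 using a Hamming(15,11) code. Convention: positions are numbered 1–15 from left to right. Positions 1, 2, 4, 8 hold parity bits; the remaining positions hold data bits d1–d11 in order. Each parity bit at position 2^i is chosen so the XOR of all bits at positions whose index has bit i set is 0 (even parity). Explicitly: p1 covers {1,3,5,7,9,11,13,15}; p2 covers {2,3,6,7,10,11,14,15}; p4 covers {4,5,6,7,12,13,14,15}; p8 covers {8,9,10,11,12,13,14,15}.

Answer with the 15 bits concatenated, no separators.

000000011001100

Place data at non-parity positions: p1 p2 0 p4 0 0 0 p8 1 0 0 1 1 0 0
p1 (pos 1,3,5,7,9,11,13,15): XOR of data positions = 0⊕0⊕0⊕1⊕0⊕1⊕0 = 0
p2 (pos 2,3,6,7,10,11,14,15): XOR of data positions = 0⊕0⊕0⊕0⊕0⊕0⊕0 = 0
p4 (pos 4,5,6,7,12,13,14,15): XOR of data positions = 0⊕0⊕0⊕1⊕1⊕0⊕0 = 0
p8 (pos 8,9,10,11,12,13,14,15): XOR of data positions = 1⊕0⊕0⊕1⊕1⊕0⊕0 = 1
Codeword: 000000011001100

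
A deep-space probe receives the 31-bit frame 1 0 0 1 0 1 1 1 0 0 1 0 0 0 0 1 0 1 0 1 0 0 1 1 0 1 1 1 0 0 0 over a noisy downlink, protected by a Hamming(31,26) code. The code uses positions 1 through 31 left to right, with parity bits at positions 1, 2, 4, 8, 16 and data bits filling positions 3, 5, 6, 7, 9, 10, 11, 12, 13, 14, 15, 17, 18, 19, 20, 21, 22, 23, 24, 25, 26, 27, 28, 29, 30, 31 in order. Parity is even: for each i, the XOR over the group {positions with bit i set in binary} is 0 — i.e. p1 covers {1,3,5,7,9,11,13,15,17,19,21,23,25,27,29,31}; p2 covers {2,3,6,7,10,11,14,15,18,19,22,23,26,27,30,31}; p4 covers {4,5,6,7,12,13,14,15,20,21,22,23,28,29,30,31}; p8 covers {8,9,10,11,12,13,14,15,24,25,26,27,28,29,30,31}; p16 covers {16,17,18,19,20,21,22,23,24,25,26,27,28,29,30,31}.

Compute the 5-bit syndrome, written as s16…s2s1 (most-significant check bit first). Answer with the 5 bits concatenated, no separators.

s1 (pos 1,3,5,7,9,11,13,15,17,19,21,23,25,27,29,31): 1⊕0⊕0⊕1⊕0⊕1⊕0⊕0⊕0⊕0⊕0⊕1⊕0⊕1⊕0⊕0 = 1
s2 (pos 2,3,6,7,10,11,14,15,18,19,22,23,26,27,30,31): 0⊕0⊕1⊕1⊕0⊕1⊕0⊕0⊕1⊕0⊕0⊕1⊕1⊕1⊕0⊕0 = 1
s4 (pos 4,5,6,7,12,13,14,15,20,21,22,23,28,29,30,31): 1⊕0⊕1⊕1⊕0⊕0⊕0⊕0⊕1⊕0⊕0⊕1⊕1⊕0⊕0⊕0 = 0
s8 (pos 8,9,10,11,12,13,14,15,24,25,26,27,28,29,30,31): 1⊕0⊕0⊕1⊕0⊕0⊕0⊕0⊕1⊕0⊕1⊕1⊕1⊕0⊕0⊕0 = 0
s16 (pos 16,17,18,19,20,21,22,23,24,25,26,27,28,29,30,31): 1⊕0⊕1⊕0⊕1⊕0⊕0⊕1⊕1⊕0⊕1⊕1⊕1⊕0⊕0⊕0 = 0
Syndrome s16…s1 = 00011 → error at position 3.

00011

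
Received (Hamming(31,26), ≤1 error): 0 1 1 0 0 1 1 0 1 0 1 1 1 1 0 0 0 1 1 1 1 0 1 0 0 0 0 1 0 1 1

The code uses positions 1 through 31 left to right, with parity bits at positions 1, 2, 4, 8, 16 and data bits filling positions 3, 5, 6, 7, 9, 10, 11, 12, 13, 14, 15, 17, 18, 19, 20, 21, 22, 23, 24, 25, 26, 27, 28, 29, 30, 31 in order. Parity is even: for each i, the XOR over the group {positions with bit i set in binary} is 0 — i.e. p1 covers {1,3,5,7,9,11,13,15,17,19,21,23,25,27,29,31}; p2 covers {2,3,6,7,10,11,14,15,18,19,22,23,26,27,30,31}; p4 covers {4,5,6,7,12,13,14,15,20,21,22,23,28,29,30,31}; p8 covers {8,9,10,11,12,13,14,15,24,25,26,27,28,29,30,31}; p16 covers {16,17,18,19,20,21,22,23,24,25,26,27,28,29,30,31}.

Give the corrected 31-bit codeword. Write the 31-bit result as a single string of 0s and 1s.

0110010010111100011110100001011

s1 (pos 1,3,5,7,9,11,13,15,17,19,21,23,25,27,29,31): 0⊕1⊕0⊕1⊕1⊕1⊕1⊕0⊕0⊕1⊕1⊕1⊕0⊕0⊕0⊕1 = 1
s2 (pos 2,3,6,7,10,11,14,15,18,19,22,23,26,27,30,31): 1⊕1⊕1⊕1⊕0⊕1⊕1⊕0⊕1⊕1⊕0⊕1⊕0⊕0⊕1⊕1 = 1
s4 (pos 4,5,6,7,12,13,14,15,20,21,22,23,28,29,30,31): 0⊕0⊕1⊕1⊕1⊕1⊕1⊕0⊕1⊕1⊕0⊕1⊕1⊕0⊕1⊕1 = 1
s8 (pos 8,9,10,11,12,13,14,15,24,25,26,27,28,29,30,31): 0⊕1⊕0⊕1⊕1⊕1⊕1⊕0⊕0⊕0⊕0⊕0⊕1⊕0⊕1⊕1 = 0
s16 (pos 16,17,18,19,20,21,22,23,24,25,26,27,28,29,30,31): 0⊕0⊕1⊕1⊕1⊕1⊕0⊕1⊕0⊕0⊕0⊕0⊕1⊕0⊕1⊕1 = 0
Syndrome s16…s1 = 00111 → error at position 7.
Flip position 7: 0110011010111100011110100001011 → 0110010010111100011110100001011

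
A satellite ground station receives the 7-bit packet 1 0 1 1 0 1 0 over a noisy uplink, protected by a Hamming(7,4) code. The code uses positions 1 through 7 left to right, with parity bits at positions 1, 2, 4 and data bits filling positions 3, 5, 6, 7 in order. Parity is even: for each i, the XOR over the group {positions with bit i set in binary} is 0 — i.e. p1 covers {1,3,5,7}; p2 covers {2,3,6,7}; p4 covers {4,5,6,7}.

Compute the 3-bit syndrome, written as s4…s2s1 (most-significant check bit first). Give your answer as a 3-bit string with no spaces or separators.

000

s1 (pos 1,3,5,7): 1⊕1⊕0⊕0 = 0
s2 (pos 2,3,6,7): 0⊕1⊕1⊕0 = 0
s4 (pos 4,5,6,7): 1⊕0⊕1⊕0 = 0
Syndrome s4…s1 = 000 → no error.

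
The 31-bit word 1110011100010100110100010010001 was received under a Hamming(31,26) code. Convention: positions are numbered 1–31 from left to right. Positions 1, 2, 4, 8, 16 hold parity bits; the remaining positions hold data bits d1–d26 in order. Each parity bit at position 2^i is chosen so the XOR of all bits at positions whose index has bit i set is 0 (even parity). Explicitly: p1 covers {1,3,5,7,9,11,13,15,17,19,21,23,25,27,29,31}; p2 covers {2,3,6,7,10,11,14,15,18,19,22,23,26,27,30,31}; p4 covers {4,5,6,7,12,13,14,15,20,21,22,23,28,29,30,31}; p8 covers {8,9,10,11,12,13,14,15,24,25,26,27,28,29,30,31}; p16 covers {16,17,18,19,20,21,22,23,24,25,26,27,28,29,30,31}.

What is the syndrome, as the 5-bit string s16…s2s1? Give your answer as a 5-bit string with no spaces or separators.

00000

s1 (pos 1,3,5,7,9,11,13,15,17,19,21,23,25,27,29,31): 1⊕1⊕0⊕1⊕0⊕0⊕0⊕0⊕1⊕0⊕0⊕0⊕0⊕1⊕0⊕1 = 0
s2 (pos 2,3,6,7,10,11,14,15,18,19,22,23,26,27,30,31): 1⊕1⊕1⊕1⊕0⊕0⊕1⊕0⊕1⊕0⊕0⊕0⊕0⊕1⊕0⊕1 = 0
s4 (pos 4,5,6,7,12,13,14,15,20,21,22,23,28,29,30,31): 0⊕0⊕1⊕1⊕1⊕0⊕1⊕0⊕1⊕0⊕0⊕0⊕0⊕0⊕0⊕1 = 0
s8 (pos 8,9,10,11,12,13,14,15,24,25,26,27,28,29,30,31): 1⊕0⊕0⊕0⊕1⊕0⊕1⊕0⊕1⊕0⊕0⊕1⊕0⊕0⊕0⊕1 = 0
s16 (pos 16,17,18,19,20,21,22,23,24,25,26,27,28,29,30,31): 0⊕1⊕1⊕0⊕1⊕0⊕0⊕0⊕1⊕0⊕0⊕1⊕0⊕0⊕0⊕1 = 0
Syndrome s16…s1 = 00000 → no error.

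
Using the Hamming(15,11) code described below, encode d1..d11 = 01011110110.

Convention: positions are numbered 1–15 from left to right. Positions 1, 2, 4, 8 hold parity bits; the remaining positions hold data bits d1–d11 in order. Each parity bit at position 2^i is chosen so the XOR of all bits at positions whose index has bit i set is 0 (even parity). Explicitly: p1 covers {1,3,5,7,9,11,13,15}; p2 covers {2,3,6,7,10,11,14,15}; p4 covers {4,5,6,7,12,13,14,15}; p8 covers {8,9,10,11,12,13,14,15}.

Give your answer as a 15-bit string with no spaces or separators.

100010111110110

Place data at non-parity positions: p1 p2 0 p4 1 0 1 p8 1 1 1 0 1 1 0
p1 (pos 1,3,5,7,9,11,13,15): XOR of data positions = 0⊕1⊕1⊕1⊕1⊕1⊕0 = 1
p2 (pos 2,3,6,7,10,11,14,15): XOR of data positions = 0⊕0⊕1⊕1⊕1⊕1⊕0 = 0
p4 (pos 4,5,6,7,12,13,14,15): XOR of data positions = 1⊕0⊕1⊕0⊕1⊕1⊕0 = 0
p8 (pos 8,9,10,11,12,13,14,15): XOR of data positions = 1⊕1⊕1⊕0⊕1⊕1⊕0 = 1
Codeword: 100010111110110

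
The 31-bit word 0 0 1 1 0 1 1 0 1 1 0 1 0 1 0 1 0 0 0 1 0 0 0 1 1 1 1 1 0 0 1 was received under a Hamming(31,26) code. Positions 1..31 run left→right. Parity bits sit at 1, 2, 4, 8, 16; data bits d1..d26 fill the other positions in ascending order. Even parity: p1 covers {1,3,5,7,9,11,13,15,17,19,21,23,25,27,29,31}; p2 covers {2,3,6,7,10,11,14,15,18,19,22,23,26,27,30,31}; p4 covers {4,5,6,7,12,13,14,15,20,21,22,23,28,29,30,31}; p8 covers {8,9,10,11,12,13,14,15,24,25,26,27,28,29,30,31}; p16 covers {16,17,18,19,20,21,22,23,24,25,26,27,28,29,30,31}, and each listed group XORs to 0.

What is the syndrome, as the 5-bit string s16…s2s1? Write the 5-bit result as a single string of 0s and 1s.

s1 (pos 1,3,5,7,9,11,13,15,17,19,21,23,25,27,29,31): 0⊕1⊕0⊕1⊕1⊕0⊕0⊕0⊕0⊕0⊕0⊕0⊕1⊕1⊕0⊕1 = 0
s2 (pos 2,3,6,7,10,11,14,15,18,19,22,23,26,27,30,31): 0⊕1⊕1⊕1⊕1⊕0⊕1⊕0⊕0⊕0⊕0⊕0⊕1⊕1⊕0⊕1 = 0
s4 (pos 4,5,6,7,12,13,14,15,20,21,22,23,28,29,30,31): 1⊕0⊕1⊕1⊕1⊕0⊕1⊕0⊕1⊕0⊕0⊕0⊕1⊕0⊕0⊕1 = 0
s8 (pos 8,9,10,11,12,13,14,15,24,25,26,27,28,29,30,31): 0⊕1⊕1⊕0⊕1⊕0⊕1⊕0⊕1⊕1⊕1⊕1⊕1⊕0⊕0⊕1 = 0
s16 (pos 16,17,18,19,20,21,22,23,24,25,26,27,28,29,30,31): 1⊕0⊕0⊕0⊕1⊕0⊕0⊕0⊕1⊕1⊕1⊕1⊕1⊕0⊕0⊕1 = 0
Syndrome s16…s1 = 00000 → no error.

00000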